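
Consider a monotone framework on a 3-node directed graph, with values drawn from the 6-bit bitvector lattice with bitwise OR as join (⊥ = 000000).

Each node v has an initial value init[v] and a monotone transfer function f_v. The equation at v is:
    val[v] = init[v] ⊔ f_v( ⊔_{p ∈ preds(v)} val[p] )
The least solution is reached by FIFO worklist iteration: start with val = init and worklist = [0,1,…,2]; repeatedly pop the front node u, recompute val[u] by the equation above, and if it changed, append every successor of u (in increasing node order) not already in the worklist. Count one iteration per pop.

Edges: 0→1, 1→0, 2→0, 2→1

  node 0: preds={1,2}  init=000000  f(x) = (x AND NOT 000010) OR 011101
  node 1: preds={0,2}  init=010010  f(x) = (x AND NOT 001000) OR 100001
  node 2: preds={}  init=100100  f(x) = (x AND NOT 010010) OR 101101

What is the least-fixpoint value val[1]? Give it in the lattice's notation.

110111

Worklist (5 pops):
  #1 pop 0: in=110110 → 111101 (was 000000); enqueue []
  #2 pop 1: in=111101 → 110111 (was 010010); enqueue [0]
  #3 pop 2: in=000000 → 101101 (was 100100); enqueue [1]
  #4 pop 0: in=111111 → 111101 (no change)
  #5 pop 1: in=111101 → 110111 (no change)

Fixpoint:
  val[0] = 111101
  val[1] = 110111
  val[2] = 101101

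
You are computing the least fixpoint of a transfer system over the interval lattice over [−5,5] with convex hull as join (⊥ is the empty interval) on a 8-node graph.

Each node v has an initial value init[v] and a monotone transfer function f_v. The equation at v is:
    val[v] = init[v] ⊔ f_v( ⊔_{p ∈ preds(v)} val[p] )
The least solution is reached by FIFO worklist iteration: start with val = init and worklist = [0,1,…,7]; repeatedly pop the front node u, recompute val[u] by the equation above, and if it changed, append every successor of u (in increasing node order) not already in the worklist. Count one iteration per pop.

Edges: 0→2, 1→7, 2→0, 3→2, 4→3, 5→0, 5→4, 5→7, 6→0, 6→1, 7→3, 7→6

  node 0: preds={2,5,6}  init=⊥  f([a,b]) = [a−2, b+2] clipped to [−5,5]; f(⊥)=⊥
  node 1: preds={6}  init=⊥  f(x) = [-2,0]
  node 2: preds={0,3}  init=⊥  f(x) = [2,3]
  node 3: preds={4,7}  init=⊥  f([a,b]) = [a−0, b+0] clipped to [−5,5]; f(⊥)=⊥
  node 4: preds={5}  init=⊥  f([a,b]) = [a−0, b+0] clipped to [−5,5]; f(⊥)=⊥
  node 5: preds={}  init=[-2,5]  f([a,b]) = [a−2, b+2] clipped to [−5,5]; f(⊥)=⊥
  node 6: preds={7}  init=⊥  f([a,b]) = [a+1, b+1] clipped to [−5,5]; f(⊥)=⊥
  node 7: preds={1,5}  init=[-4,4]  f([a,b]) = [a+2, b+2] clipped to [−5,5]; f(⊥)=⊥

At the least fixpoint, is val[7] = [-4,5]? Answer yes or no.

yes

Trace (14 dequeues):
  [1] u=0 | in [-2,5] | out [-4,5] | prev ⊥ | push {}
  [2] u=1 | in ⊥ | out [-2,0] | prev ⊥ | push {}
  [3] u=2 | in [-4,5] | out [2,3] | prev ⊥ | push {0}
  [4] u=3 | in [-4,4] | out [-4,4] | prev ⊥ | push {2}
  [5] u=4 | in [-2,5] | out [-2,5] | prev ⊥ | push {3}
  [6] u=5 | in ⊥ | out [-2,5] | ==
  [7] u=6 | in [-4,4] | out [-3,5] | prev ⊥ | push {1}
  [8] u=7 | in [-2,5] | out [-4,5] | prev [-4,4] | push {6}
  [9] u=0 | in [-3,5] | out [-5,5] | prev [-4,5] | push {}
  [10] u=2 | in [-5,5] | out [2,3] | ==
  [11] u=3 | in [-4,5] | out [-4,5] | prev [-4,4] | push {2}
  [12] u=1 | in [-3,5] | out [-2,0] | ==
  [13] u=6 | in [-4,5] | out [-3,5] | ==
  [14] u=2 | in [-5,5] | out [2,3] | ==

Converged values:
  [0] [-5,5]
  [1] [-2,0]
  [2] [2,3]
  [3] [-4,5]
  [4] [-2,5]
  [5] [-2,5]
  [6] [-3,5]
  [7] [-4,5]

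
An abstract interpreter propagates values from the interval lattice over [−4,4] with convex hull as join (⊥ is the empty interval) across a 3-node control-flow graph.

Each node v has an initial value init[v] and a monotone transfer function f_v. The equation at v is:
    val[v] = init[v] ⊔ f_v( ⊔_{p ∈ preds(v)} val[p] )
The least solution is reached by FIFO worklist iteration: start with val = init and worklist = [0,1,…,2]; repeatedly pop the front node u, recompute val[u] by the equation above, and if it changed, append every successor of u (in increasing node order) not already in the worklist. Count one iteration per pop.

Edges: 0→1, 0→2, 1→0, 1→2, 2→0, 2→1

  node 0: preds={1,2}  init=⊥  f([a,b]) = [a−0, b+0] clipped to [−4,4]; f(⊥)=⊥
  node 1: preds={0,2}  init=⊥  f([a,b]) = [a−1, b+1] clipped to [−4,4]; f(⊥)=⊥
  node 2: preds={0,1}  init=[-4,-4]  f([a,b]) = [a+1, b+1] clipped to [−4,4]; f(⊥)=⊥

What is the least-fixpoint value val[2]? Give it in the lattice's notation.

Iteration log — 16 steps:
  step 1. node 0  ⊔preds=[-4,-4]  new=[-4,-4]  old=⊥  +wl: 
  step 2. node 1  ⊔preds=[-4,-4]  new=[-4,-3]  old=⊥  +wl: 0
  step 3. node 2  ⊔preds=[-4,-3]  new=[-4,-2]  old=[-4,-4]  +wl: 1
  step 4. node 0  ⊔preds=[-4,-2]  new=[-4,-2]  old=[-4,-4]  +wl: 2
  step 5. node 1  ⊔preds=[-4,-2]  new=[-4,-1]  old=[-4,-3]  +wl: 0
  step 6. node 2  ⊔preds=[-4,-1]  new=[-4,0]  old=[-4,-2]  +wl: 1
  step 7. node 0  ⊔preds=[-4,0]  new=[-4,0]  old=[-4,-2]  +wl: 2
  step 8. node 1  ⊔preds=[-4,0]  new=[-4,1]  old=[-4,-1]  +wl: 0
  step 9. node 2  ⊔preds=[-4,1]  new=[-4,2]  old=[-4,0]  +wl: 1
  step 10. node 0  ⊔preds=[-4,2]  new=[-4,2]  old=[-4,0]  +wl: 2
  step 11. node 1  ⊔preds=[-4,2]  new=[-4,3]  old=[-4,1]  +wl: 0
  step 12. node 2  ⊔preds=[-4,3]  new=[-4,4]  old=[-4,2]  +wl: 1
  step 13. node 0  ⊔preds=[-4,4]  new=[-4,4]  old=[-4,2]  +wl: 2
  step 14. node 1  ⊔preds=[-4,4]  new=[-4,4]  old=[-4,3]  +wl: 0
  step 15. node 2  ⊔preds=[-4,4]  new=[-4,4]  stable
  step 16. node 0  ⊔preds=[-4,4]  new=[-4,4]  stable

Least fixpoint reached:
  node 0: [-4,4]
  node 1: [-4,4]
  node 2: [-4,4]

[-4,4]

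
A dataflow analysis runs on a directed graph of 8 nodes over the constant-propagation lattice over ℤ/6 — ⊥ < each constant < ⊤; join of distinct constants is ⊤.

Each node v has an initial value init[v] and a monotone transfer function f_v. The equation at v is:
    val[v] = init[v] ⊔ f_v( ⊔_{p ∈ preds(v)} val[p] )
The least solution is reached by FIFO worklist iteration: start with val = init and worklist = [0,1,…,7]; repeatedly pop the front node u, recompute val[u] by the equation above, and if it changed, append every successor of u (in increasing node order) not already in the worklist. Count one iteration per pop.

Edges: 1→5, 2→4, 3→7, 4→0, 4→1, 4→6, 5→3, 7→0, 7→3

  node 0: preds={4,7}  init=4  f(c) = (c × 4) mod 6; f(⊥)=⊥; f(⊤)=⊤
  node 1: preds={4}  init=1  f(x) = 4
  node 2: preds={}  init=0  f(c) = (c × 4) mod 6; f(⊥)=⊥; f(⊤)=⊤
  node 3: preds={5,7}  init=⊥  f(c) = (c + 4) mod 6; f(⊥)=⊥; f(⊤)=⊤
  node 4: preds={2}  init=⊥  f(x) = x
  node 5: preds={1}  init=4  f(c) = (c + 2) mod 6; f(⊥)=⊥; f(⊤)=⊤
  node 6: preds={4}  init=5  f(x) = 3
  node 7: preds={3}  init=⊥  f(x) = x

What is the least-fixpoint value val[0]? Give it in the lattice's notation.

⊤

Worklist (14 pops):
  #1 pop 0: in=⊥ → 4 (no change)
  #2 pop 1: in=⊥ → ⊤ (was 1); enqueue []
  #3 pop 2: in=⊥ → 0 (no change)
  #4 pop 3: in=4 → 2 (was ⊥); enqueue []
  #5 pop 4: in=0 → 0 (was ⊥); enqueue [0,1]
  #6 pop 5: in=⊤ → ⊤ (was 4); enqueue [3]
  #7 pop 6: in=0 → ⊤ (was 5); enqueue []
  #8 pop 7: in=2 → 2 (was ⊥); enqueue []
  #9 pop 0: in=⊤ → ⊤ (was 4); enqueue []
  #10 pop 1: in=0 → ⊤ (no change)
  #11 pop 3: in=⊤ → ⊤ (was 2); enqueue [7]
  #12 pop 7: in=⊤ → ⊤ (was 2); enqueue [0,3]
  #13 pop 0: in=⊤ → ⊤ (no change)
  #14 pop 3: in=⊤ → ⊤ (no change)

Fixpoint:
  val[0] = ⊤
  val[1] = ⊤
  val[2] = 0
  val[3] = ⊤
  val[4] = 0
  val[5] = ⊤
  val[6] = ⊤
  val[7] = ⊤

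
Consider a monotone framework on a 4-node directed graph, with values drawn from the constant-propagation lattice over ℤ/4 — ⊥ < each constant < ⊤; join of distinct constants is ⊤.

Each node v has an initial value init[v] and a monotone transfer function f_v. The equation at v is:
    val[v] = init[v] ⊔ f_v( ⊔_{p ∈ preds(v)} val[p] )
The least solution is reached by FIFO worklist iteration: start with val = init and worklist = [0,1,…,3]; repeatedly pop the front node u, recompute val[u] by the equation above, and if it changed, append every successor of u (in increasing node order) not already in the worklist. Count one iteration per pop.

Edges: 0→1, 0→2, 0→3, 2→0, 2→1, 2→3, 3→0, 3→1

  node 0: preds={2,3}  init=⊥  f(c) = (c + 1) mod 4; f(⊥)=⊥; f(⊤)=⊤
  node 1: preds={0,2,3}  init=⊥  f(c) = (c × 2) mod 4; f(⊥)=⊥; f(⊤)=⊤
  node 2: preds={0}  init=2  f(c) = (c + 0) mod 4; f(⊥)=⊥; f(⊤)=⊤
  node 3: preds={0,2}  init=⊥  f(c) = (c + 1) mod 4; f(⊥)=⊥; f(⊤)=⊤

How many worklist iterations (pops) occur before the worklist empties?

8

Iteration log — 8 steps:
  step 1. node 0  ⊔preds=2  new=3  old=⊥  +wl: 
  step 2. node 1  ⊔preds=⊤  new=⊤  old=⊥  +wl: 
  step 3. node 2  ⊔preds=3  new=⊤  old=2  +wl: 0,1
  step 4. node 3  ⊔preds=⊤  new=⊤  old=⊥  +wl: 
  step 5. node 0  ⊔preds=⊤  new=⊤  old=3  +wl: 2,3
  step 6. node 1  ⊔preds=⊤  new=⊤  stable
  step 7. node 2  ⊔preds=⊤  new=⊤  stable
  step 8. node 3  ⊔preds=⊤  new=⊤  stable

Least fixpoint reached:
  node 0: ⊤
  node 1: ⊤
  node 2: ⊤
  node 3: ⊤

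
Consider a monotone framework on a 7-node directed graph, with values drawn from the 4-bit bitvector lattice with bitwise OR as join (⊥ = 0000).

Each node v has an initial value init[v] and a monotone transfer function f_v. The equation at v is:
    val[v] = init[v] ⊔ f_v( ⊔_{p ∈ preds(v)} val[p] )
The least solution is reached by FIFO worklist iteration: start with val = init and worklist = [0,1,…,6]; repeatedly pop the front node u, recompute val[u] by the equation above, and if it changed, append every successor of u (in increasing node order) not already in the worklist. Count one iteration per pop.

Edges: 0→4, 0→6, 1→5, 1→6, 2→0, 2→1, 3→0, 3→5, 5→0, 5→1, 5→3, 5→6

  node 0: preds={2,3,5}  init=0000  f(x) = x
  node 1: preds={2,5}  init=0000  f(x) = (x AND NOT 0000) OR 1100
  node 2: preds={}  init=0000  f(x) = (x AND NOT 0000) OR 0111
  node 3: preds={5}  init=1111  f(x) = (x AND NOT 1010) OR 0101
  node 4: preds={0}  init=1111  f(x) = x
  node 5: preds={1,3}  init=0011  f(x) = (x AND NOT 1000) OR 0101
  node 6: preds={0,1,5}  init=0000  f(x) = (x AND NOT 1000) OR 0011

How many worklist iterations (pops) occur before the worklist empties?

10

Iteration log — 10 steps:
  step 1. node 0  ⊔preds=1111  new=1111  old=0000  +wl: 
  step 2. node 1  ⊔preds=0011  new=1111  old=0000  +wl: 
  step 3. node 2  ⊔preds=0000  new=0111  old=0000  +wl: 0,1
  step 4. node 3  ⊔preds=0011  new=1111  stable
  step 5. node 4  ⊔preds=1111  new=1111  stable
  step 6. node 5  ⊔preds=1111  new=0111  old=0011  +wl: 3
  step 7. node 6  ⊔preds=1111  new=0111  old=0000  +wl: 
  step 8. node 0  ⊔preds=1111  new=1111  stable
  step 9. node 1  ⊔preds=0111  new=1111  stable
  step 10. node 3  ⊔preds=0111  new=1111  stable

Least fixpoint reached:
  node 0: 1111
  node 1: 1111
  node 2: 0111
  node 3: 1111
  node 4: 1111
  node 5: 0111
  node 6: 0111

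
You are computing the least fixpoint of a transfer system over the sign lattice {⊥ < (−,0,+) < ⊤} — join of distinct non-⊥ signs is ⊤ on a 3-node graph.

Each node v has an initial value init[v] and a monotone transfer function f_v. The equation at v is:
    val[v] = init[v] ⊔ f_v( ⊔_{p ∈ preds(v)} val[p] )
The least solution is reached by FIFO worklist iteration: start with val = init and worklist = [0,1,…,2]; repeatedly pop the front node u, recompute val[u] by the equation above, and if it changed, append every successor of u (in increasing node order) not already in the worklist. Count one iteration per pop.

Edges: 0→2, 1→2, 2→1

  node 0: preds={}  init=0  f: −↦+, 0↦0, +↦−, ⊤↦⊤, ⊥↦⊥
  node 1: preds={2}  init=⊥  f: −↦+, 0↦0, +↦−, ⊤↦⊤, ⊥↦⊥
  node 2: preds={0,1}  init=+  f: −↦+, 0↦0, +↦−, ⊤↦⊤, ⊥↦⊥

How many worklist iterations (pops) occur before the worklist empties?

Worklist (5 pops):
  #1 pop 0: in=⊥ → 0 (no change)
  #2 pop 1: in=+ → − (was ⊥); enqueue []
  #3 pop 2: in=⊤ → ⊤ (was +); enqueue [1]
  #4 pop 1: in=⊤ → ⊤ (was −); enqueue [2]
  #5 pop 2: in=⊤ → ⊤ (no change)

Fixpoint:
  val[0] = 0
  val[1] = ⊤
  val[2] = ⊤

5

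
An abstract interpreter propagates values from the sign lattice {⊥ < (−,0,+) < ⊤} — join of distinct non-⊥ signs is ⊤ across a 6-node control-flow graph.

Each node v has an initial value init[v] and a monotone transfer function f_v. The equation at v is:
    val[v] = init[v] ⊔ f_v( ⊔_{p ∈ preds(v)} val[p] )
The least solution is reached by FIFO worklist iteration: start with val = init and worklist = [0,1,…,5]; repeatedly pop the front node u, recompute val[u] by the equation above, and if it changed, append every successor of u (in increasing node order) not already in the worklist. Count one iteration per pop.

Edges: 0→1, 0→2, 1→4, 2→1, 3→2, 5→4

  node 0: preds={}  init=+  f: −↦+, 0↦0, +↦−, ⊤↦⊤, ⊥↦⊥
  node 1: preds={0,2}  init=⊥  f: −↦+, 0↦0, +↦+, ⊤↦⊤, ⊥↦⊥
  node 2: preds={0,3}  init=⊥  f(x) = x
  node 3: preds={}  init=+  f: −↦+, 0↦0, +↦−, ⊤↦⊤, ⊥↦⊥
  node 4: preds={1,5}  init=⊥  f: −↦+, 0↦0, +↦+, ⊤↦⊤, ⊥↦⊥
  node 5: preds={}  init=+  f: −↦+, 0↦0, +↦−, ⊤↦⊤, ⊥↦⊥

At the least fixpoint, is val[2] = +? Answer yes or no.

Trace (7 dequeues):
  [1] u=0 | in ⊥ | out + | ==
  [2] u=1 | in + | out + | prev ⊥ | push {}
  [3] u=2 | in + | out + | prev ⊥ | push {1}
  [4] u=3 | in ⊥ | out + | ==
  [5] u=4 | in + | out + | prev ⊥ | push {}
  [6] u=5 | in ⊥ | out + | ==
  [7] u=1 | in + | out + | ==

Converged values:
  [0] +
  [1] +
  [2] +
  [3] +
  [4] +
  [5] +

yes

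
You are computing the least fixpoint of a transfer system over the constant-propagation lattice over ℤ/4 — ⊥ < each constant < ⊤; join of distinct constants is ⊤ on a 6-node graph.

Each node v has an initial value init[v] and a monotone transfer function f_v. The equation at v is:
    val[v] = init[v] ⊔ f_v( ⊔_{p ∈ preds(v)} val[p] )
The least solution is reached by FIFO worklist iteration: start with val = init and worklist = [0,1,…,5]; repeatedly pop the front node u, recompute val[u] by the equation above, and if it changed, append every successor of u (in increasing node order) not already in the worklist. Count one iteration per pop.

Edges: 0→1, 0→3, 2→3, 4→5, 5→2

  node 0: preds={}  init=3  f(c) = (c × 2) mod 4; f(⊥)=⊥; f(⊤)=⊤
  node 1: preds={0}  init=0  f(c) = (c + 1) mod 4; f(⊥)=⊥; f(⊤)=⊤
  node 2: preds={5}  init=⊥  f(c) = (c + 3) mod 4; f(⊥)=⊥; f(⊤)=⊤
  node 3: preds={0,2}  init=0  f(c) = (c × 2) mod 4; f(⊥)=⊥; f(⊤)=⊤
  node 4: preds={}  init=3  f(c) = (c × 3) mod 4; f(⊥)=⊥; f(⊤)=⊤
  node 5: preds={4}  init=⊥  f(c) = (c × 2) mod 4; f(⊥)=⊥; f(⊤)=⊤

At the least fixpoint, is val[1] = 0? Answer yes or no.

yes

Iteration log — 8 steps:
  step 1. node 0  ⊔preds=⊥  new=3  stable
  step 2. node 1  ⊔preds=3  new=0  stable
  step 3. node 2  ⊔preds=⊥  new=⊥  stable
  step 4. node 3  ⊔preds=3  new=⊤  old=0  +wl: 
  step 5. node 4  ⊔preds=⊥  new=3  stable
  step 6. node 5  ⊔preds=3  new=2  old=⊥  +wl: 2
  step 7. node 2  ⊔preds=2  new=1  old=⊥  +wl: 3
  step 8. node 3  ⊔preds=⊤  new=⊤  stable

Least fixpoint reached:
  node 0: 3
  node 1: 0
  node 2: 1
  node 3: ⊤
  node 4: 3
  node 5: 2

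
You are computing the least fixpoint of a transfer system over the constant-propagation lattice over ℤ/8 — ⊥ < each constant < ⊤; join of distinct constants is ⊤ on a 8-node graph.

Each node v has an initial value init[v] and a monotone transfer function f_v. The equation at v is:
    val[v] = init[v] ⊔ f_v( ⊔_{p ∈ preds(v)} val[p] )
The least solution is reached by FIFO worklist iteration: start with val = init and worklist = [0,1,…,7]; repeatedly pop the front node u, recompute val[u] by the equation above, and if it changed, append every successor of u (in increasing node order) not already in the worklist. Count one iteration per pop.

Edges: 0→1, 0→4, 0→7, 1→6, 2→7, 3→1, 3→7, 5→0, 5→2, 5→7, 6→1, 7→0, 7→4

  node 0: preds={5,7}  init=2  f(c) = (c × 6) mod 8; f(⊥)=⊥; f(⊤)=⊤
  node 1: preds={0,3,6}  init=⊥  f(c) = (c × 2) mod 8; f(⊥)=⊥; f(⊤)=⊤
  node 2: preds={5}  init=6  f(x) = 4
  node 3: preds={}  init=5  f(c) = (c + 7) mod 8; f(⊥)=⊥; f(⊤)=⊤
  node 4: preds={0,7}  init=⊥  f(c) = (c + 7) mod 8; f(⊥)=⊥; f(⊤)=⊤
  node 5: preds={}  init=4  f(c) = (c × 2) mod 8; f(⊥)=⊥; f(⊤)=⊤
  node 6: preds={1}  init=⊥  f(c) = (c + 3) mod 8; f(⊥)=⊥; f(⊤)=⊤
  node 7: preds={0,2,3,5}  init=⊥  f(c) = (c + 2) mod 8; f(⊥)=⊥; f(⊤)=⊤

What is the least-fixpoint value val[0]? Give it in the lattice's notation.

⊤

Worklist (11 pops):
  #1 pop 0: in=4 → ⊤ (was 2); enqueue []
  #2 pop 1: in=⊤ → ⊤ (was ⊥); enqueue []
  #3 pop 2: in=4 → ⊤ (was 6); enqueue []
  #4 pop 3: in=⊥ → 5 (no change)
  #5 pop 4: in=⊤ → ⊤ (was ⊥); enqueue []
  #6 pop 5: in=⊥ → 4 (no change)
  #7 pop 6: in=⊤ → ⊤ (was ⊥); enqueue [1]
  #8 pop 7: in=⊤ → ⊤ (was ⊥); enqueue [0,4]
  #9 pop 1: in=⊤ → ⊤ (no change)
  #10 pop 0: in=⊤ → ⊤ (no change)
  #11 pop 4: in=⊤ → ⊤ (no change)

Fixpoint:
  val[0] = ⊤
  val[1] = ⊤
  val[2] = ⊤
  val[3] = 5
  val[4] = ⊤
  val[5] = 4
  val[6] = ⊤
  val[7] = ⊤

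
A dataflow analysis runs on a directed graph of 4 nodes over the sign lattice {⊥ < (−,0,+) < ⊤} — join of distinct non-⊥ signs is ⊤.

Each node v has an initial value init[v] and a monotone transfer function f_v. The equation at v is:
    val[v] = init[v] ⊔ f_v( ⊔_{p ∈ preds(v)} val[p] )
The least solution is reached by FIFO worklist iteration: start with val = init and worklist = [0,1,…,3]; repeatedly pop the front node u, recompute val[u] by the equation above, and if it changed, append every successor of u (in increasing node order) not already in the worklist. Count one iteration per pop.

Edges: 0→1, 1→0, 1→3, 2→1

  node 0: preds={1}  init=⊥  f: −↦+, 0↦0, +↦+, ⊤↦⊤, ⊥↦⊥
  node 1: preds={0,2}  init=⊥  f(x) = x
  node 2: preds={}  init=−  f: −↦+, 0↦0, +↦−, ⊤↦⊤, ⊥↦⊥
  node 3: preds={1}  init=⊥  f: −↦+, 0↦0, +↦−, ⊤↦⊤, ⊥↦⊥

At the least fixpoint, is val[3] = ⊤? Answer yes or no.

Trace (9 dequeues):
  [1] u=0 | in ⊥ | out ⊥ | ==
  [2] u=1 | in − | out − | prev ⊥ | push {0}
  [3] u=2 | in ⊥ | out − | ==
  [4] u=3 | in − | out + | prev ⊥ | push {}
  [5] u=0 | in − | out + | prev ⊥ | push {1}
  [6] u=1 | in ⊤ | out ⊤ | prev − | push {0,3}
  [7] u=0 | in ⊤ | out ⊤ | prev + | push {1}
  [8] u=3 | in ⊤ | out ⊤ | prev + | push {}
  [9] u=1 | in ⊤ | out ⊤ | ==

Converged values:
  [0] ⊤
  [1] ⊤
  [2] −
  [3] ⊤

yes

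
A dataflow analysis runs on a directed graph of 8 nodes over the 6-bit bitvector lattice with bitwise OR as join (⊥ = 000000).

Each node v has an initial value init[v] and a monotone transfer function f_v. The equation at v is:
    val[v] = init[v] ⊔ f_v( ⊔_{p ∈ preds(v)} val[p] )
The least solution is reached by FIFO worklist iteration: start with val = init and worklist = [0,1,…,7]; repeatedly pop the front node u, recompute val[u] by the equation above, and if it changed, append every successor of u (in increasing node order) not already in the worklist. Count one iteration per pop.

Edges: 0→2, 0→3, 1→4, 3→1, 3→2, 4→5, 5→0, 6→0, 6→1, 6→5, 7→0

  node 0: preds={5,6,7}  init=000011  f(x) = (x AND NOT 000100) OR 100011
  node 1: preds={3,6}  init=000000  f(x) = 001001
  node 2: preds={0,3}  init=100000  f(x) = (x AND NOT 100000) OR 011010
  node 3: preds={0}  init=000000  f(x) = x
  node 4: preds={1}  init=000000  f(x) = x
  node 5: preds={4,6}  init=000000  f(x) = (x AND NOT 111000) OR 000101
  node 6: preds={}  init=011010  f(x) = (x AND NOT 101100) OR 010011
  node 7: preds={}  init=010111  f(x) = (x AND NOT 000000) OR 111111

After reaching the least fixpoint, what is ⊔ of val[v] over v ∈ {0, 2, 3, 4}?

111011

Worklist (12 pops):
  #1 pop 0: in=011111 → 111011 (was 000011); enqueue []
  #2 pop 1: in=011010 → 001001 (was 000000); enqueue []
  #3 pop 2: in=111011 → 111011 (was 100000); enqueue []
  #4 pop 3: in=111011 → 111011 (was 000000); enqueue [1,2]
  #5 pop 4: in=001001 → 001001 (was 000000); enqueue []
  #6 pop 5: in=011011 → 000111 (was 000000); enqueue [0]
  #7 pop 6: in=000000 → 011011 (was 011010); enqueue [5]
  #8 pop 7: in=000000 → 111111 (was 010111); enqueue []
  #9 pop 1: in=111011 → 001001 (no change)
  #10 pop 2: in=111011 → 111011 (no change)
  #11 pop 0: in=111111 → 111011 (no change)
  #12 pop 5: in=011011 → 000111 (no change)

Fixpoint:
  val[0] = 111011
  val[1] = 001001
  val[2] = 111011
  val[3] = 111011
  val[4] = 001001
  val[5] = 000111
  val[6] = 011011
  val[7] = 111111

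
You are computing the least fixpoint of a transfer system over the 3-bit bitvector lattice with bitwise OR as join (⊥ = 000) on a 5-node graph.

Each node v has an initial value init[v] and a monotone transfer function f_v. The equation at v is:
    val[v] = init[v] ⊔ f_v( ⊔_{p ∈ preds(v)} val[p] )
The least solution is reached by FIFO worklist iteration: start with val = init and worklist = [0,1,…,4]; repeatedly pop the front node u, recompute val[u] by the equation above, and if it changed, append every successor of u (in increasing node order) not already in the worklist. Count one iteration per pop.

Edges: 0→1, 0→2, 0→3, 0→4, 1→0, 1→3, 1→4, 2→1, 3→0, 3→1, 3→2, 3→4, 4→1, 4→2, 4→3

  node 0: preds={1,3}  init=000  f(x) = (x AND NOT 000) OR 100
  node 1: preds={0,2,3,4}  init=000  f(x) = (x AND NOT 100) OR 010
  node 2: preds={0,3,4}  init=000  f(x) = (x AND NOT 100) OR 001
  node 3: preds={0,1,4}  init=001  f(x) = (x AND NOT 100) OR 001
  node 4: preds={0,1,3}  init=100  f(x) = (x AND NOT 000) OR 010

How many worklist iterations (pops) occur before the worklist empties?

Worklist (11 pops):
  #1 pop 0: in=001 → 101 (was 000); enqueue []
  #2 pop 1: in=101 → 011 (was 000); enqueue [0]
  #3 pop 2: in=101 → 001 (was 000); enqueue [1]
  #4 pop 3: in=111 → 011 (was 001); enqueue [2]
  #5 pop 4: in=111 → 111 (was 100); enqueue [3]
  #6 pop 0: in=011 → 111 (was 101); enqueue [4]
  #7 pop 1: in=111 → 011 (no change)
  #8 pop 2: in=111 → 011 (was 001); enqueue [1]
  #9 pop 3: in=111 → 011 (no change)
  #10 pop 4: in=111 → 111 (no change)
  #11 pop 1: in=111 → 011 (no change)

Fixpoint:
  val[0] = 111
  val[1] = 011
  val[2] = 011
  val[3] = 011
  val[4] = 111

11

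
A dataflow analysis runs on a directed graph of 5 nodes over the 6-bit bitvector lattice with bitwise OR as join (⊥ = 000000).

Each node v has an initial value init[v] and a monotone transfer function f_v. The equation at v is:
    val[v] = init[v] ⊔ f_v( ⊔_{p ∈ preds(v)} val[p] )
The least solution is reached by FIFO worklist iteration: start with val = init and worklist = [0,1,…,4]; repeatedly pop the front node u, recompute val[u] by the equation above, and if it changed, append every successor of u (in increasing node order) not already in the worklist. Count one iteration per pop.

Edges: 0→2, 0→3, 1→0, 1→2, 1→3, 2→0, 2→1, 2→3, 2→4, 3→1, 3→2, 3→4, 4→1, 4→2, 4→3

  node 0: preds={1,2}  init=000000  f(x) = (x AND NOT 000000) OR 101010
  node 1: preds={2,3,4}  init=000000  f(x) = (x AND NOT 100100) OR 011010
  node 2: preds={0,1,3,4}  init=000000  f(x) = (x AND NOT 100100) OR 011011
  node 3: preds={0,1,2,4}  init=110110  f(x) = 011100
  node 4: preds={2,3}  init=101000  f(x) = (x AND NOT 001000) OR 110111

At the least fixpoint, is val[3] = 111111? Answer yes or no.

no

Iteration log — 10 steps:
  step 1. node 0  ⊔preds=000000  new=101010  old=000000  +wl: 
  step 2. node 1  ⊔preds=111110  new=011010  old=000000  +wl: 0
  step 3. node 2  ⊔preds=111110  new=011011  old=000000  +wl: 1
  step 4. node 3  ⊔preds=111011  new=111110  old=110110  +wl: 2
  step 5. node 4  ⊔preds=111111  new=111111  old=101000  +wl: 3
  step 6. node 0  ⊔preds=011011  new=111011  old=101010  +wl: 
  step 7. node 1  ⊔preds=111111  new=011011  old=011010  +wl: 0
  step 8. node 2  ⊔preds=111111  new=011011  stable
  step 9. node 3  ⊔preds=111111  new=111110  stable
  step 10. node 0  ⊔preds=011011  new=111011  stable

Least fixpoint reached:
  node 0: 111011
  node 1: 011011
  node 2: 011011
  node 3: 111110
  node 4: 111111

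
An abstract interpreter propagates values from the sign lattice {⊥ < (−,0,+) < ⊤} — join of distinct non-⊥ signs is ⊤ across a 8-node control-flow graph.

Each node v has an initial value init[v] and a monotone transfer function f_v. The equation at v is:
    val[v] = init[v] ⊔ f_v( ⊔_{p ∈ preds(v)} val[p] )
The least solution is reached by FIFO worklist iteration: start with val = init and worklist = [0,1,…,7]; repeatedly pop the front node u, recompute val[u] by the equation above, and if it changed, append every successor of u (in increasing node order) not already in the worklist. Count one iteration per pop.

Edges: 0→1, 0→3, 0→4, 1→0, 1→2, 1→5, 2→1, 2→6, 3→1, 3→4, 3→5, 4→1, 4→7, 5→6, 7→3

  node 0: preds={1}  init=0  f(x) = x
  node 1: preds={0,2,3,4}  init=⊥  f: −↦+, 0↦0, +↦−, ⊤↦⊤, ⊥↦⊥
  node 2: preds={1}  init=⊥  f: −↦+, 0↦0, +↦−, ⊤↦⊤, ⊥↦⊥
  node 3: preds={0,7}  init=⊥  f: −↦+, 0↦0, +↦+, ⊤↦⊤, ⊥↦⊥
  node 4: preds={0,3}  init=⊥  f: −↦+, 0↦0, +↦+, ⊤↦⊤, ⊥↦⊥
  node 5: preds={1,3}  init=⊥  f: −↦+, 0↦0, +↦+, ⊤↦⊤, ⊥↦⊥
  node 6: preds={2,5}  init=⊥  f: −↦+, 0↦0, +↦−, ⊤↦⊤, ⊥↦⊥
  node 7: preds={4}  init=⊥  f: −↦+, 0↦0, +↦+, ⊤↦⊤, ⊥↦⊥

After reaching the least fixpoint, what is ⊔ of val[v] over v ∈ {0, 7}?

0

Worklist (11 pops):
  #1 pop 0: in=⊥ → 0 (no change)
  #2 pop 1: in=0 → 0 (was ⊥); enqueue [0]
  #3 pop 2: in=0 → 0 (was ⊥); enqueue [1]
  #4 pop 3: in=0 → 0 (was ⊥); enqueue []
  #5 pop 4: in=0 → 0 (was ⊥); enqueue []
  #6 pop 5: in=0 → 0 (was ⊥); enqueue []
  #7 pop 6: in=0 → 0 (was ⊥); enqueue []
  #8 pop 7: in=0 → 0 (was ⊥); enqueue [3]
  #9 pop 0: in=0 → 0 (no change)
  #10 pop 1: in=0 → 0 (no change)
  #11 pop 3: in=0 → 0 (no change)

Fixpoint:
  val[0] = 0
  val[1] = 0
  val[2] = 0
  val[3] = 0
  val[4] = 0
  val[5] = 0
  val[6] = 0
  val[7] = 0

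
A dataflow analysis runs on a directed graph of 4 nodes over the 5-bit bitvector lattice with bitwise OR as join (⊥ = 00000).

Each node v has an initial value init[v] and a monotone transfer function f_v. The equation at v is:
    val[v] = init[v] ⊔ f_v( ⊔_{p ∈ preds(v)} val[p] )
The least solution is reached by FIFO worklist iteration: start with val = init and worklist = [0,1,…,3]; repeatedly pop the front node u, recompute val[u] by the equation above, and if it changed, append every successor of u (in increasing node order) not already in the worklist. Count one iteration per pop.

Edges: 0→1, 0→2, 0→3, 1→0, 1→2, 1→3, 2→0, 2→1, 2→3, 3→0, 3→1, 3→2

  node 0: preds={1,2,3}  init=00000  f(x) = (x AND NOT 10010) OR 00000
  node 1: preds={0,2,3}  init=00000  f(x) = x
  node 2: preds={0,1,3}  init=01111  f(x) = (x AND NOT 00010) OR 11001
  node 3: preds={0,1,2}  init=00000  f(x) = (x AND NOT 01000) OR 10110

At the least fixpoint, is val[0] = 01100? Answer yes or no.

no

Worklist (9 pops):
  #1 pop 0: in=01111 → 01101 (was 00000); enqueue []
  #2 pop 1: in=01111 → 01111 (was 00000); enqueue [0]
  #3 pop 2: in=01111 → 11111 (was 01111); enqueue [1]
  #4 pop 3: in=11111 → 10111 (was 00000); enqueue [2]
  #5 pop 0: in=11111 → 01101 (no change)
  #6 pop 1: in=11111 → 11111 (was 01111); enqueue [0,3]
  #7 pop 2: in=11111 → 11111 (no change)
  #8 pop 0: in=11111 → 01101 (no change)
  #9 pop 3: in=11111 → 10111 (no change)

Fixpoint:
  val[0] = 01101
  val[1] = 11111
  val[2] = 11111
  val[3] = 10111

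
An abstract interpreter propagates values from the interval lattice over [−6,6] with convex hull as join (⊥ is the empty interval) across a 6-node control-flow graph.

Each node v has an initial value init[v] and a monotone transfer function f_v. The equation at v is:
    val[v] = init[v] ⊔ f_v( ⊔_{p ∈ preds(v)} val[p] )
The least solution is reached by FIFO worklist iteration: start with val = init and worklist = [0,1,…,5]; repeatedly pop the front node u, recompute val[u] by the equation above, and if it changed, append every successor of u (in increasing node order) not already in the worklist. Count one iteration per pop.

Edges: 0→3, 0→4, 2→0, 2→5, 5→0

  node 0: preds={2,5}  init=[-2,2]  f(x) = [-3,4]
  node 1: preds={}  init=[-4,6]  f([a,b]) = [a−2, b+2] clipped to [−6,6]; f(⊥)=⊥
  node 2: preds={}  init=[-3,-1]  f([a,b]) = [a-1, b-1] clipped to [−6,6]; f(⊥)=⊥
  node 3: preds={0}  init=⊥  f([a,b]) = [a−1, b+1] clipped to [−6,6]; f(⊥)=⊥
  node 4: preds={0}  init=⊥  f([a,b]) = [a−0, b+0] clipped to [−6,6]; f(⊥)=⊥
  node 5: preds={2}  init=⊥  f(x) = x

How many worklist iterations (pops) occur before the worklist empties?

7

Trace (7 dequeues):
  [1] u=0 | in [-3,-1] | out [-3,4] | prev [-2,2] | push {}
  [2] u=1 | in ⊥ | out [-4,6] | ==
  [3] u=2 | in ⊥ | out [-3,-1] | ==
  [4] u=3 | in [-3,4] | out [-4,5] | prev ⊥ | push {}
  [5] u=4 | in [-3,4] | out [-3,4] | prev ⊥ | push {}
  [6] u=5 | in [-3,-1] | out [-3,-1] | prev ⊥ | push {0}
  [7] u=0 | in [-3,-1] | out [-3,4] | ==

Converged values:
  [0] [-3,4]
  [1] [-4,6]
  [2] [-3,-1]
  [3] [-4,5]
  [4] [-3,4]
  [5] [-3,-1]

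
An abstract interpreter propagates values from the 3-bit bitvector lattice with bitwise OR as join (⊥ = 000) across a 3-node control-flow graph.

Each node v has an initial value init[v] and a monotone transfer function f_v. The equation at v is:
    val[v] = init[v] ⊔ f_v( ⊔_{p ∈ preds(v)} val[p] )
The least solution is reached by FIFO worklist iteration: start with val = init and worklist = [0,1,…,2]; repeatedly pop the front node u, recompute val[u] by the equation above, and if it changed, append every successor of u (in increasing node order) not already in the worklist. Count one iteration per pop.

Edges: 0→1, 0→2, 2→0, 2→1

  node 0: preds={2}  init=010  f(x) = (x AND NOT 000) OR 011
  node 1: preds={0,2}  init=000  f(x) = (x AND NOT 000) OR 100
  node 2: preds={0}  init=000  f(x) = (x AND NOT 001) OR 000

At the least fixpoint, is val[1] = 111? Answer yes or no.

yes

Trace (5 dequeues):
  [1] u=0 | in 000 | out 011 | prev 010 | push {}
  [2] u=1 | in 011 | out 111 | prev 000 | push {}
  [3] u=2 | in 011 | out 010 | prev 000 | push {0,1}
  [4] u=0 | in 010 | out 011 | ==
  [5] u=1 | in 011 | out 111 | ==

Converged values:
  [0] 011
  [1] 111
  [2] 010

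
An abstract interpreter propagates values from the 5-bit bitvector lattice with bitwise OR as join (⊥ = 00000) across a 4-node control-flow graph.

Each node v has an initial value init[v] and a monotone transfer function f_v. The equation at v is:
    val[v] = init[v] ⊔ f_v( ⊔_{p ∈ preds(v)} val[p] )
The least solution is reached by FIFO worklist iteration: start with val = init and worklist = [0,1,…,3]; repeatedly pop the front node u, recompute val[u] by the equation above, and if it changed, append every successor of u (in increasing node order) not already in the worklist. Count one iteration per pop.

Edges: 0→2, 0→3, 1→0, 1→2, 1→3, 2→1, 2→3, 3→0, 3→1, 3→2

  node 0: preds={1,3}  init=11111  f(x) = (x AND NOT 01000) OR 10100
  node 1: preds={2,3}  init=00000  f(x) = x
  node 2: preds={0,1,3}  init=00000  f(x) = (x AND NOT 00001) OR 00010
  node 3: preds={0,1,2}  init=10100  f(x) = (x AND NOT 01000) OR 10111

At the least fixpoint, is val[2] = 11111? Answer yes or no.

Iteration log — 9 steps:
  step 1. node 0  ⊔preds=10100  new=11111  stable
  step 2. node 1  ⊔preds=10100  new=10100  old=00000  +wl: 0
  step 3. node 2  ⊔preds=11111  new=11110  old=00000  +wl: 1
  step 4. node 3  ⊔preds=11111  new=10111  old=10100  +wl: 2
  step 5. node 0  ⊔preds=10111  new=11111  stable
  step 6. node 1  ⊔preds=11111  new=11111  old=10100  +wl: 0,3
  step 7. node 2  ⊔preds=11111  new=11110  stable
  step 8. node 0  ⊔preds=11111  new=11111  stable
  step 9. node 3  ⊔preds=11111  new=10111  stable

Least fixpoint reached:
  node 0: 11111
  node 1: 11111
  node 2: 11110
  node 3: 10111

no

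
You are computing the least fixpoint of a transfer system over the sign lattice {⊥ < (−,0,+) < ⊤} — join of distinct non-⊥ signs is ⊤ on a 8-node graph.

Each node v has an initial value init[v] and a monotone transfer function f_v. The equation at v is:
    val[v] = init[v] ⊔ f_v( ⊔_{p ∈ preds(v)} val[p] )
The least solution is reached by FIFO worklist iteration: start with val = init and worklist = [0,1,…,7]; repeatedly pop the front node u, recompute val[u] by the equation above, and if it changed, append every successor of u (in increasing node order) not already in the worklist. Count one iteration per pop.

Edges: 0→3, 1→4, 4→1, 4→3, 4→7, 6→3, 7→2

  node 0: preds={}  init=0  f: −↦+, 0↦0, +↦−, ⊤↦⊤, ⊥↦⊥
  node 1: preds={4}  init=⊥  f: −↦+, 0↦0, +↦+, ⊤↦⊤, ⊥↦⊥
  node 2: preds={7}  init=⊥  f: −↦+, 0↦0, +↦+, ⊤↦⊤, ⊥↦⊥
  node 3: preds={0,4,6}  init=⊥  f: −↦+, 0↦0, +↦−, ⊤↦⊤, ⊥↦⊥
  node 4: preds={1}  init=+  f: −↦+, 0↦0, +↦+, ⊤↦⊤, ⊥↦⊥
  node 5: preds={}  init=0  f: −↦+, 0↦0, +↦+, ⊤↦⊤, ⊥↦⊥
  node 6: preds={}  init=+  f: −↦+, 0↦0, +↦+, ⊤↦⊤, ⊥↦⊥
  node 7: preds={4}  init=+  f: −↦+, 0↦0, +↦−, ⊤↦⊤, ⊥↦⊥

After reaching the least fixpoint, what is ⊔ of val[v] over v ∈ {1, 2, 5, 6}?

Trace (9 dequeues):
  [1] u=0 | in ⊥ | out 0 | ==
  [2] u=1 | in + | out + | prev ⊥ | push {}
  [3] u=2 | in + | out + | prev ⊥ | push {}
  [4] u=3 | in ⊤ | out ⊤ | prev ⊥ | push {}
  [5] u=4 | in + | out + | ==
  [6] u=5 | in ⊥ | out 0 | ==
  [7] u=6 | in ⊥ | out + | ==
  [8] u=7 | in + | out ⊤ | prev + | push {2}
  [9] u=2 | in ⊤ | out ⊤ | prev + | push {}

Converged values:
  [0] 0
  [1] +
  [2] ⊤
  [3] ⊤
  [4] +
  [5] 0
  [6] +
  [7] ⊤

⊤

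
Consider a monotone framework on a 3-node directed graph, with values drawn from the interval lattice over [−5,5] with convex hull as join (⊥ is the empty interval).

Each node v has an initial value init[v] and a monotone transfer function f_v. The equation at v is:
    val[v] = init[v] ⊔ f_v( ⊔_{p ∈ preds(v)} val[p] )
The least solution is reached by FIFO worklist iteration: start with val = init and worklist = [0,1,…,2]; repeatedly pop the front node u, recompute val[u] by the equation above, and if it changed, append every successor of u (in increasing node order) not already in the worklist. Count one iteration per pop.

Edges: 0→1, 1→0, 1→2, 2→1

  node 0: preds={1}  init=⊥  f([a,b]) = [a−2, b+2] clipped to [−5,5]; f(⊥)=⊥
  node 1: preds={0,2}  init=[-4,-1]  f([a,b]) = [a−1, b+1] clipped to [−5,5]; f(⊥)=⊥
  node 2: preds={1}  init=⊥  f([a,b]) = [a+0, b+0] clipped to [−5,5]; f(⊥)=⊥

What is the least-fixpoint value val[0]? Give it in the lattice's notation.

[-5,5]

Worklist (8 pops):
  #1 pop 0: in=[-4,-1] → [-5,1] (was ⊥); enqueue []
  #2 pop 1: in=[-5,1] → [-5,2] (was [-4,-1]); enqueue [0]
  #3 pop 2: in=[-5,2] → [-5,2] (was ⊥); enqueue [1]
  #4 pop 0: in=[-5,2] → [-5,4] (was [-5,1]); enqueue []
  #5 pop 1: in=[-5,4] → [-5,5] (was [-5,2]); enqueue [0,2]
  #6 pop 0: in=[-5,5] → [-5,5] (was [-5,4]); enqueue [1]
  #7 pop 2: in=[-5,5] → [-5,5] (was [-5,2]); enqueue []
  #8 pop 1: in=[-5,5] → [-5,5] (no change)

Fixpoint:
  val[0] = [-5,5]
  val[1] = [-5,5]
  val[2] = [-5,5]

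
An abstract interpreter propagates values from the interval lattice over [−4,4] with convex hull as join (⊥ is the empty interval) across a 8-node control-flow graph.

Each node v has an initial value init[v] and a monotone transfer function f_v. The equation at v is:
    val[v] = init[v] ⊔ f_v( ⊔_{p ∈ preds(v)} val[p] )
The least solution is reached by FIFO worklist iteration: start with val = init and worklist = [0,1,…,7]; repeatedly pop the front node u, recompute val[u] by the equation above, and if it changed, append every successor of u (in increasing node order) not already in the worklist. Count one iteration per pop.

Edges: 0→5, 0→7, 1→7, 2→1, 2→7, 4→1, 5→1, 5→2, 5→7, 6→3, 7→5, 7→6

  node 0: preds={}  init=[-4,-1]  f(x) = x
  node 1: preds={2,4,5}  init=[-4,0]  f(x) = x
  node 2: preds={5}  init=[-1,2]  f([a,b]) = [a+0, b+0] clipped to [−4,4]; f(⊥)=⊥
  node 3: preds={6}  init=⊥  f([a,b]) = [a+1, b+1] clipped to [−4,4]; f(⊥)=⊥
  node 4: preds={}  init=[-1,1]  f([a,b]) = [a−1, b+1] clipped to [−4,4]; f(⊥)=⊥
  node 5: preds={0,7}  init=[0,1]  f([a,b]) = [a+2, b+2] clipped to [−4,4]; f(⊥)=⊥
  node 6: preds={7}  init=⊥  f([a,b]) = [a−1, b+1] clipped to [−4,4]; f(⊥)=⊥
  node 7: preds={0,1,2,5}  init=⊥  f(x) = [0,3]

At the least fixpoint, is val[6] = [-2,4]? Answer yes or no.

Worklist (18 pops):
  #1 pop 0: in=⊥ → [-4,-1] (no change)
  #2 pop 1: in=[-1,2] → [-4,2] (was [-4,0]); enqueue []
  #3 pop 2: in=[0,1] → [-1,2] (no change)
  #4 pop 3: in=⊥ → ⊥ (no change)
  #5 pop 4: in=⊥ → [-1,1] (no change)
  #6 pop 5: in=[-4,-1] → [-2,1] (was [0,1]); enqueue [1,2]
  #7 pop 6: in=⊥ → ⊥ (no change)
  #8 pop 7: in=[-4,2] → [0,3] (was ⊥); enqueue [5,6]
  #9 pop 1: in=[-2,2] → [-4,2] (no change)
  #10 pop 2: in=[-2,1] → [-2,2] (was [-1,2]); enqueue [1,7]
  #11 pop 5: in=[-4,3] → [-2,4] (was [-2,1]); enqueue [2]
  #12 pop 6: in=[0,3] → [-1,4] (was ⊥); enqueue [3]
  #13 pop 1: in=[-2,4] → [-4,4] (was [-4,2]); enqueue []
  #14 pop 7: in=[-4,4] → [0,3] (no change)
  #15 pop 2: in=[-2,4] → [-2,4] (was [-2,2]); enqueue [1,7]
  #16 pop 3: in=[-1,4] → [0,4] (was ⊥); enqueue []
  #17 pop 1: in=[-2,4] → [-4,4] (no change)
  #18 pop 7: in=[-4,4] → [0,3] (no change)

Fixpoint:
  val[0] = [-4,-1]
  val[1] = [-4,4]
  val[2] = [-2,4]
  val[3] = [0,4]
  val[4] = [-1,1]
  val[5] = [-2,4]
  val[6] = [-1,4]
  val[7] = [0,3]

no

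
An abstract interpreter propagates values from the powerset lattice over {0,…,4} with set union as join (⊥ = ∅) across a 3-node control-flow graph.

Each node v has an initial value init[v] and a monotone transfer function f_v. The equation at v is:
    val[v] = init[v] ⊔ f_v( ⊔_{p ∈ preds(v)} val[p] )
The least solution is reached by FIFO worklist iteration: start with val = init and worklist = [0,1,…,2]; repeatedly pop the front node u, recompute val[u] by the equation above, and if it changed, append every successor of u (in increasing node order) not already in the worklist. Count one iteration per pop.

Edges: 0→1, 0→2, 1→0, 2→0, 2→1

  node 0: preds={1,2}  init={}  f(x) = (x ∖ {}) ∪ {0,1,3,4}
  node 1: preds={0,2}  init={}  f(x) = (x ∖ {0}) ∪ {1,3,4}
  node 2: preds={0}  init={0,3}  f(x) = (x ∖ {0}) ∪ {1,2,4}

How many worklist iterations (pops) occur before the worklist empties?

Iteration log — 7 steps:
  step 1. node 0  ⊔preds={0,3}  new={0,1,3,4}  old={}  +wl: 
  step 2. node 1  ⊔preds={0,1,3,4}  new={1,3,4}  old={}  +wl: 0
  step 3. node 2  ⊔preds={0,1,3,4}  new={0,1,2,3,4}  old={0,3}  +wl: 1
  step 4. node 0  ⊔preds={0,1,2,3,4}  new={0,1,2,3,4}  old={0,1,3,4}  +wl: 2
  step 5. node 1  ⊔preds={0,1,2,3,4}  new={1,2,3,4}  old={1,3,4}  +wl: 0
  step 6. node 2  ⊔preds={0,1,2,3,4}  new={0,1,2,3,4}  stable
  step 7. node 0  ⊔preds={0,1,2,3,4}  new={0,1,2,3,4}  stable

Least fixpoint reached:
  node 0: {0,1,2,3,4}
  node 1: {1,2,3,4}
  node 2: {0,1,2,3,4}

7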